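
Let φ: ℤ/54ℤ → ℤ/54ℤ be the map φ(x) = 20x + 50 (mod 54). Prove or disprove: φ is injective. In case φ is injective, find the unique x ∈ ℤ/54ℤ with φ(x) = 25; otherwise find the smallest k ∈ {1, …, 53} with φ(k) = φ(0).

27

We have gcd(20, 54) = 2 > 1. Taking a = 0 and b = 27: φ(0) = 50 and φ(27) = 20·27 + 50 = 590 ≡ 50 (mod 54).
So φ(0) = φ(27) while 0 ≠ 27, so φ is not injective.
Since φ is not injective, we find the least positive k with φ(k) = φ(0): this means 20k ≡ 0 (mod 54), i.e. 54 ∣ 20k. Since gcd(20, 54) = 2, dividing through by 2 this holds exactly when 27 ∣ 10k, and as gcd(10, 27) = 1, exactly when 27 ∣ k.
The smallest positive such k is 27.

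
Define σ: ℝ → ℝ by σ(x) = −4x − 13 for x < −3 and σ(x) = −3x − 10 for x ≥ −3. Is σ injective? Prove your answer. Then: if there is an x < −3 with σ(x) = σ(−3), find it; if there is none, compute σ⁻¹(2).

Both pieces are strictly decreasing (slopes −4 and −3), so each is injective on its own interval.
The left piece maps (−∞, −3) onto (−1, ∞); the right piece maps [−3, ∞) onto (−∞, −1].
These images are disjoint, so no value is attained by both pieces. Therefore σ is injective.
Because the two images are disjoint, no x < −3 has σ(x) = σ(−3), so we compute σ⁻¹(2): 2 lies in (−1, ∞), so solve −4x − 13 = 2: x = (2 + 13)/(−4) = −15/4.

-15/4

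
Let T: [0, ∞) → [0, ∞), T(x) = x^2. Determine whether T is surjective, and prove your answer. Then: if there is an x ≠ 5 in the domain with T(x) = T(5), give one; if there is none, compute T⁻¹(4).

For any y ∈ [0, ∞), x = y^{1/2} ∈ [0, ∞) gives T(x) = y, so T is surjective.
Since x ↦ x^2 is strictly increasing on [0, ∞), it is injective there, so no x ≠ 5 in the domain has T(x) = T(5). We therefore compute T⁻¹(4) = 4^{1/2} = 2 (indeed 2^2 = 4).

2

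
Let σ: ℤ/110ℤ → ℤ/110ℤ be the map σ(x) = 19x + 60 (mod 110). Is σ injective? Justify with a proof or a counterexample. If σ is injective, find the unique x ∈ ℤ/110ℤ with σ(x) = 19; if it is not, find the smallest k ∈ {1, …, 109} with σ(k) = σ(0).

21

If σ(s) = σ(t), then 19s ≡ 19t (mod 110). Because gcd(19, 110) = 1, we may cancel 19 to get s ≡ t (mod 110).
Hence σ is injective.
We now compute 19⁻¹ mod 110 explicitly. Euclid's algorithm: 110 = 5·19 + 15, 19 = 1·15 + 4, 15 = 3·4 + 3, 4 = 1·3 + 1; back-substituting gives 1 = 29·19 − 5·110, so 19⁻¹ ≡ 29 (mod 110).
Since σ is injective, we compute σ⁻¹(19): solve 19x + 60 ≡ 19 (mod 110), i.e. 19x ≡ 69 (mod 110).
Multiplying by 19⁻¹ = 29 gives x ≡ 29·69 = 2001 = 18·110 + 21 ≡ 21 (mod 110).
Check: σ(21) = 19·21 + 60 = 459 = 4·110 + 19 ≡ 19 (mod 110).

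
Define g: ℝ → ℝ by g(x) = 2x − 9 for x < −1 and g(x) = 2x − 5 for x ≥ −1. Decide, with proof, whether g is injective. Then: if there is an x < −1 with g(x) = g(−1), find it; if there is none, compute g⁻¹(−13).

-2

Both pieces are strictly increasing (slopes 2 and 2), so each is injective on its own interval.
The left piece maps (−∞, −1) onto (−∞, −11); the right piece maps [−1, ∞) onto [−7, ∞).
These images are disjoint, so no value is attained by both pieces. Thus g is injective.
Because the two images are disjoint, no x < −1 has g(x) = g(−1), so we compute g⁻¹(−13): −13 lies in (−∞, −11), so solve 2x − 9 = −13: x = (−13 + 9)/2 = −2.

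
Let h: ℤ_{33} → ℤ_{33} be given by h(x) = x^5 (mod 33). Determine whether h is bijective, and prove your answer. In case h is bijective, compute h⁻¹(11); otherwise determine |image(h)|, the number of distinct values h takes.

9

h(1) = 1^5 = 1.
h(4): Repeated squaring mod 33: 4^1 ≡ 4, 4^2 ≡ 4² = 16, 4^4 ≡ 16² = 256 ≡ 25. Since 5 = 4 + 1, 4^5 ≡ 25·4: 25·4 = 100 ≡ 1. So 4^5 ≡ 1 (mod 33).
So h(1) = h(4) = 1 while 1 ≠ 4, hence h is not injective, hence not bijective.
Since h is not bijective, we determine |image(h)|. Computing x^5 mod 33 for each x (by repeated squaring, reducing mod 33 at every step), the values h(0), h(1), …, h(32) are: 0, 1, 32, 12, 1, 23, 21, 10, 32, 12, 10, 11, 12, 10, 23, 12, 1, 32, 21, 10, 23, 21, 22, 23, 21, 1, 23, 12, 10, 32, 21, 1, 32.
The distinct values are {0, 1, 10, 11, 12, 21, 22, 23, 32}; there are 9 of them.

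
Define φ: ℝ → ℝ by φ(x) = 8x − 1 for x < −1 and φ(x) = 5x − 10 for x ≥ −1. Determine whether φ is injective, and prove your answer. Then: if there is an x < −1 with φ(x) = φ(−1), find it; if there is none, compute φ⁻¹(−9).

Both pieces are strictly increasing (slopes 8 and 5), so each is injective on its own interval.
The left piece maps (−∞, −1) onto (−∞, −9); the right piece maps [−1, ∞) onto [−15, ∞).
These images overlap. In particular φ(−1) = −15 (right piece), and solving 8x − 1 = −15 on the left piece gives x = −7/4 < −1.
So φ(−7/4) = φ(−1) with −7/4 ≠ −1, and φ is not injective. This x = −7/4 is the requested value below −1.

-7/4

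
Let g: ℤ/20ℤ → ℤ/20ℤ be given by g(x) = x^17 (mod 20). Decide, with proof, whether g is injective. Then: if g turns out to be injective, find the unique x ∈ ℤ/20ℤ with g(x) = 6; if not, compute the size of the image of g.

15

g(0) = 0^17 = 0.
g(10): Repeated squaring mod 20: 10^1 ≡ 10, 10^2 ≡ 10² = 100 ≡ 0, 10^4 ≡ 0² = 0, 10^8 ≡ 0² = 0, 10^16 ≡ 0² = 0. Since 17 = 16 + 1, 10^17 ≡ 0·10: 0·10 = 0. So 10^17 ≡ 0 (mod 20).
So g(0) = g(10) = 0 while 0 ≠ 10, so g is not injective.
Since g is not injective, we determine |image(g)|. Computing x^17 mod 20 for each x (by repeated squaring, reducing mod 20 at every step), the values g(0), g(1), …, g(19) are: 0, 1, 12, 3, 4, 5, 16, 7, 8, 9, 0, 11, 12, 13, 4, 15, 16, 17, 8, 19.
The distinct values are {0, 1, 3, 4, 5, 7, 8, 9, 11, 12, 13, 15, 16, 17, 19}; there are 15 of them.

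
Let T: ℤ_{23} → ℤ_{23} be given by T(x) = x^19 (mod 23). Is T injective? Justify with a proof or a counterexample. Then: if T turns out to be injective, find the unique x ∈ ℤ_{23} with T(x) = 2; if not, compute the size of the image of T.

Since 23 is prime, the nonzero elements of ℤ_{23} form a cyclic group of order 22.
As gcd(19, 22) = 1, raising to the 19th power is a bijection on this group: if s^19 ≡ t^19 then (st^{−1})^19 = 1, and the only element of order dividing gcd(19, 22) = 1 is 1, so s = t.
With T(0) = 0 this makes T injective on all of ℤ_{23}, hence bijective (finite equal-size domain and codomain). In particular T is injective.
Since T is injective, we find the preimage of 2. The inverse of x ↦ x^19 on (ℤ_{23})^× is x ↦ x^7, because 19·7 = 133 = 6·22 + 1 ≡ 1 (mod 22) and x^{22} = 1 for x ≠ 0 (Fermat). So T⁻¹(2) = 2^7 mod 23.
Repeated squaring mod 23: 2^1 ≡ 2, 2^2 ≡ 2² = 4, 2^4 ≡ 4² = 16. Since 7 = 4 + 2 + 1, 2^7 ≡ 16·4·2: 16·4 = 64 ≡ 18, then 18·2 = 36 ≡ 13. So 2^7 ≡ 13 (mod 23).
Hence T⁻¹(2) = 13.

13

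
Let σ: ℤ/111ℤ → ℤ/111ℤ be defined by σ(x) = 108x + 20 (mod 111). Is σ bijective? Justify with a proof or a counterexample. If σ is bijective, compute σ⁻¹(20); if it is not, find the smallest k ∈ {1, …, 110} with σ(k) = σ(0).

37

By definition, σ is injective when σ(a) = σ(b) forces a = b.
We have gcd(108, 111) = 3 > 1. Taking a = 0 and b = 37: σ(0) = 20 and σ(37) = 108·37 + 20 = 4016 ≡ 20 (mod 111).
So σ(0) = σ(37) while 0 ≠ 37, so σ is not injective, hence not bijective.
Since σ is not bijective, we find the least positive k with σ(k) = σ(0): this means 108k ≡ 0 (mod 111), i.e. 111 ∣ 108k. Since gcd(108, 111) = 3, dividing through by 3 this holds exactly when 37 ∣ 36k, and as gcd(36, 37) = 1, exactly when 37 ∣ k.
The smallest positive such k is 37.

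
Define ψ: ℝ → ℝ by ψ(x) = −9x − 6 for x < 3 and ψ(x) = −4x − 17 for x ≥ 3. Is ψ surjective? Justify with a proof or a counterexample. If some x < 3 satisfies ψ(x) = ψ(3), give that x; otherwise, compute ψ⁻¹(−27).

Both pieces are strictly decreasing (slopes −9 and −4), so each is injective on its own interval.
The left piece maps (−∞, 3) onto (−33, ∞); the right piece maps [3, ∞) onto (−∞, −29].
The union (−33, ∞) ∪ (−∞, −29] covers ℝ, so ψ is surjective.
For the follow-up: the images overlap, so an x < 3 with ψ(x) = ψ(3) exists. ψ(3) = −29; solving −9x − 6 = −29 for x < 3 gives x = (−29 + 6)/(−9) = 23/9.

23/9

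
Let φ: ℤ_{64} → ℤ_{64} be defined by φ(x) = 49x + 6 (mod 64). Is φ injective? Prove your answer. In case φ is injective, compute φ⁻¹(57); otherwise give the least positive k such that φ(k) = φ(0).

35

If φ(s) = φ(t), then 49s ≡ 49t (mod 64). Because gcd(49, 64) = 1, we may cancel 49 to get s ≡ t (mod 64).
Thus φ is injective.
We now compute 49⁻¹ mod 64 explicitly. Euclid's algorithm: 64 = 1·49 + 15, 49 = 3·15 + 4, 15 = 3·4 + 3, 4 = 1·3 + 1; back-substituting gives 1 = 17·49 − 13·64, so 49⁻¹ ≡ 17 (mod 64).
Since φ is injective, we compute φ⁻¹(57): solve 49x + 6 ≡ 57 (mod 64), i.e. 49x ≡ 51 (mod 64).
Multiplying by 49⁻¹ = 17 gives x ≡ 17·51 = 867 = 13·64 + 35 ≡ 35 (mod 64).
Check: φ(35) = 49·35 + 6 = 1721 = 26·64 + 57 ≡ 57 (mod 64).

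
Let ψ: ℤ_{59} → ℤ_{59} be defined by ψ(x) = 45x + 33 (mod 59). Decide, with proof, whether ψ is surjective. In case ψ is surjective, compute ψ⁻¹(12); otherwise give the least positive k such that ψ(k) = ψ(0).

31

Since gcd(45, 59) = 1, 45 is invertible modulo 59. Euclid's algorithm: 59 = 1·45 + 14, 45 = 3·14 + 3, 14 = 4·3 + 2, 3 = 1·2 + 1; back-substituting gives 1 = 21·45 − 16·59, so 45⁻¹ ≡ 21 (mod 59).
For any y ∈ ℤ_{59}, x = 21(y − 33) mod 59 satisfies ψ(x) = 45·21(y − 33) + 33 ≡ y (since 45·21 ≡ 1 mod 59). So every y has a preimage.
Therefore ψ is surjective.
Since ψ is surjective, we find ψ⁻¹(12): we need 45x ≡ 12 − 33 ≡ 38 (mod 59). Using 45⁻¹ = 21: x ≡ 21·38 = 798 = 13·59 + 31, so x = 31.
Check: ψ(31) = 45·31 + 33 = 1428 = 24·59 + 12 ≡ 12 (mod 59).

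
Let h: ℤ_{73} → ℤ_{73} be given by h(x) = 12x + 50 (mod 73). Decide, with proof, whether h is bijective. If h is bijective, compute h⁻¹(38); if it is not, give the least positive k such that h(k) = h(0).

72

By definition, injectivity means: for all a, b in the domain, h(a) = h(b) implies a = b.
Suppose h(a) = h(b) in ℤ_{73}. Then 12a + 50 ≡ 12b + 50 (mod 73), therefore 12(a − b) ≡ 0 (mod 73).
Since gcd(12, 73) = 1, 12 is invertible modulo 73, therefore a − b ≡ 0 (mod 73), i.e. a = b.
We now compute 12⁻¹ mod 73 explicitly. Euclid's algorithm: 73 = 6·12 + 1; back-substituting gives 1 = 67·12 − 11·73, so 12⁻¹ ≡ 67 (mod 73).
For any y ∈ ℤ_{73}, x = 67(y − 50) mod 73 satisfies h(x) = 12·67(y − 50) + 50 ≡ y (since 12·67 ≡ 1 mod 73). So every y has a preimage.
So h is bijective.
Since h is bijective, we compute h⁻¹(38): solve 12x + 50 ≡ 38 (mod 73), i.e. 12x ≡ 61 (mod 73).
Multiplying by 12⁻¹ = 67 gives x ≡ 67·61 = 4087 = 55·73 + 72 ≡ 72 (mod 73).
Check: h(72) = 12·72 + 50 = 914 = 12·73 + 38 ≡ 38 (mod 73).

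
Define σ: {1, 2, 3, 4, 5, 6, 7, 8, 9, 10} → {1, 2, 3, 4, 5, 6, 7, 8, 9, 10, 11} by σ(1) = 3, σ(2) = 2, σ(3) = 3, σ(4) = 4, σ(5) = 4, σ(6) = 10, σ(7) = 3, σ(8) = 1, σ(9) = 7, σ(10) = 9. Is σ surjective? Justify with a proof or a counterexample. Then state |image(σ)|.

No element maps to 5, so σ is not surjective.
The image of σ is {1, 2, 3, 4, 7, 9, 10}, which has 7 elements.

7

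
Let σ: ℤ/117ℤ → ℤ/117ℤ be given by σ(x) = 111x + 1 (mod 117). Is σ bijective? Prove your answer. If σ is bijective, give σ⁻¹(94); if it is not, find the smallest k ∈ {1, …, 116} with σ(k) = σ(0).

We have gcd(111, 117) = 3 > 1. Taking a = 0 and b = 39: σ(0) = 1 and σ(39) = 111·39 + 1 = 4330 ≡ 1 (mod 117).
So σ(0) = σ(39) while 0 ≠ 39, so σ is not injective, hence not bijective.
Since σ is not bijective, we find the least positive k with σ(k) = σ(0): this means 111k ≡ 0 (mod 117), i.e. 117 ∣ 111k. Since gcd(111, 117) = 3, dividing through by 3 this holds exactly when 39 ∣ 37k, and as gcd(37, 39) = 1, exactly when 39 ∣ k.
The smallest positive such k is 39.

39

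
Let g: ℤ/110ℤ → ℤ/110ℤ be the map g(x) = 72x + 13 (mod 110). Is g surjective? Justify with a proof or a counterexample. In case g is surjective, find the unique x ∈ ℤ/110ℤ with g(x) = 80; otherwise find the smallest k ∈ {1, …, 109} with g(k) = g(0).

55

Since gcd(72, 110) = 2, we have 72x ≡ 0 (mod 2) for all x, so g(x) ≡ 1 (mod 2).
But 0 ≢ 1 (mod 2), so 0 ∈ ℤ/110ℤ has no preimage. So g is not surjective.
Since g is not surjective, we find the least positive k with g(k) = g(0): this means 72k ≡ 0 (mod 110), i.e. 110 ∣ 72k. Since gcd(72, 110) = 2, dividing through by 2 this holds exactly when 55 ∣ 36k, and as gcd(36, 55) = 1, exactly when 55 ∣ k.
The smallest positive such k is 55.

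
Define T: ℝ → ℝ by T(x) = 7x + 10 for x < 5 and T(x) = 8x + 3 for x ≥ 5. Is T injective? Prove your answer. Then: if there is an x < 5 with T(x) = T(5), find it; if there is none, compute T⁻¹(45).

33/7

Both pieces are strictly increasing (slopes 7 and 8), so each is injective on its own interval.
The left piece maps (−∞, 5) onto (−∞, 45); the right piece maps [5, ∞) onto [43, ∞).
These images overlap. In particular T(5) = 43 (right piece), and solving 7x + 10 = 43 on the left piece gives x = 33/7 < 5.
So T(33/7) = T(5) with 33/7 ≠ 5, and T is not injective. This x = 33/7 is the requested value below 5.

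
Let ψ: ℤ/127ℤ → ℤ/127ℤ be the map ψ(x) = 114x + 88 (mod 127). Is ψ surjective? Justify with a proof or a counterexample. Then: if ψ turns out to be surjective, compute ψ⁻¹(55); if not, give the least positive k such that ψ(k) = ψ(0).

110

Since gcd(114, 127) = 1, 114 is invertible modulo 127. Euclid's algorithm: 127 = 1·114 + 13, 114 = 8·13 + 10, 13 = 1·10 + 3, 10 = 3·3 + 1; back-substituting gives 1 = 39·114 − 35·127, so 114⁻¹ ≡ 39 (mod 127).
For any y ∈ ℤ/127ℤ, x = 39(y − 88) mod 127 satisfies ψ(x) = 114·39(y − 88) + 88 ≡ y (since 114·39 ≡ 1 mod 127). So every y has a preimage.
So ψ is surjective.
Since ψ is surjective, we compute ψ⁻¹(55): solve 114x + 88 ≡ 55 (mod 127), i.e. 114x ≡ 94 (mod 127).
Multiplying by 114⁻¹ = 39 gives x ≡ 39·94 = 3666 = 28·127 + 110 ≡ 110 (mod 127).
Check: ψ(110) = 114·110 + 88 = 12628 = 99·127 + 55 ≡ 55 (mod 127).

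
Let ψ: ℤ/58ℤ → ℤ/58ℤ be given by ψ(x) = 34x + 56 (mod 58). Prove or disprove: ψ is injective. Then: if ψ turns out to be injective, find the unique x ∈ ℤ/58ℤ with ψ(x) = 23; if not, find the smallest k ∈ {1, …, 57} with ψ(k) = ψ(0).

We have gcd(34, 58) = 2 > 1. Taking a = 0 and b = 29: ψ(0) = 56 and ψ(29) = 34·29 + 56 = 1042 ≡ 56 (mod 58).
So ψ(0) = ψ(29) while 0 ≠ 29, thus ψ is not injective.
Since ψ is not injective, we find the least positive k with ψ(k) = ψ(0): this means 34k ≡ 0 (mod 58), i.e. 58 ∣ 34k. Since gcd(34, 58) = 2, dividing through by 2 this holds exactly when 29 ∣ 17k, and as gcd(17, 29) = 1, exactly when 29 ∣ k.
The smallest positive such k is 29.

29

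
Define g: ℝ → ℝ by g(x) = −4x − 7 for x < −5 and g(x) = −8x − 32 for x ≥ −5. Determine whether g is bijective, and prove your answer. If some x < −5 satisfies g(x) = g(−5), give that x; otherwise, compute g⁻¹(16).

-23/4

Both pieces are strictly decreasing (slopes −4 and −8), so each is injective on its own interval.
The left piece maps (−∞, −5) onto (13, ∞); the right piece maps [−5, ∞) onto (−∞, 8].
The images leave a gap (13 has no preimage), so g is not surjective, hence not bijective.
Because the two images are disjoint, no x < −5 has g(x) = g(−5), so we compute g⁻¹(16): 16 lies in (13, ∞), so solve −4x − 7 = 16: x = (16 + 7)/(−4) = −23/4.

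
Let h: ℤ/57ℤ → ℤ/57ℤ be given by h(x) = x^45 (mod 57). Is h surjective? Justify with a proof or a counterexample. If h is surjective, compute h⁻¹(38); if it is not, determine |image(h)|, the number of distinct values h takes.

h(1) = 1^45 = 1.
h(4): Repeated squaring mod 57: 4^1 ≡ 4, 4^2 ≡ 4² = 16, 4^4 ≡ 16² = 256 ≡ 28, 4^8 ≡ 28² = 784 ≡ 43, 4^16 ≡ 43² = 1849 ≡ 25, 4^32 ≡ 25² = 625 ≡ 55. Since 45 = 32 + 8 + 4 + 1, 4^45 ≡ 55·43·28·4: 55·43 = 2365 ≡ 28, then 28·28 = 784 ≡ 43, then 43·4 = 172 ≡ 1. So 4^45 ≡ 1 (mod 57).
So h(1) = h(4) = 1 while 1 ≠ 4, thus h is not injective.
A non-injective map from the 57-element set ℤ/57ℤ to itself takes at most 56 distinct values, so it cannot be surjective. Hence h is not surjective.
Since h is not surjective, we determine |image(h)|. Computing x^45 mod 57 for each x (by repeated squaring, reducing mod 57 at every step), the values h(0), h(1), …, h(56) are: 0, 1, 56, 18, 1, 20, 39, 1, 56, 39, 37, 20, 18, 37, 56, 18, 1, 20, 18, 19, 20, 18, 37, 20, 39, 1, 20, 18, 1, 56, 39, 37, 56, 18, 37, 20, 39, 37, 38, 39, 37, 56, 39, 1, 20, 39, 37, 20, 18, 1, 56, 18, 37, 56, 39, 1, 56.
The distinct values are {0, 1, 18, 19, 20, 37, 38, 39, 56}; there are 9 of them.

9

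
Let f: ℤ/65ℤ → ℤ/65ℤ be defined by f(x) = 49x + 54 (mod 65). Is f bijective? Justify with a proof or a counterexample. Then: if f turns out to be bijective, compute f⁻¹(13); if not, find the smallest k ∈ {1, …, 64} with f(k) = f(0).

31

Recall that f is injective when f(x_1) = f(x_2) forces x_1 = x_2.
Suppose f(x_1) = f(x_2) in ℤ/65ℤ. Then 49x_1 + 54 ≡ 49x_2 + 54 (mod 65), thus 49(x_1 − x_2) ≡ 0 (mod 65).
Since gcd(49, 65) = 1, 49 is invertible modulo 65, hence x_1 − x_2 ≡ 0 (mod 65), i.e. x_1 = x_2.
We now compute 49⁻¹ mod 65 explicitly. Euclid's algorithm: 65 = 1·49 + 16, 49 = 3·16 + 1; back-substituting gives 1 = 4·49 − 3·65, so 49⁻¹ ≡ 4 (mod 65).
For any y ∈ ℤ/65ℤ, x = 4(y − 54) mod 65 satisfies f(x) = 49·4(y − 54) + 54 ≡ y (since 49·4 ≡ 1 mod 65). So every y has a preimage.
Thus f is bijective.
Since f is bijective, we find f⁻¹(13): we need 49x ≡ 13 − 54 ≡ 24 (mod 65). Using 49⁻¹ = 4: x ≡ 4·24 = 96 = 1·65 + 31, so x = 31.
Check: f(31) = 49·31 + 54 = 1573 = 24·65 + 13 ≡ 13 (mod 65).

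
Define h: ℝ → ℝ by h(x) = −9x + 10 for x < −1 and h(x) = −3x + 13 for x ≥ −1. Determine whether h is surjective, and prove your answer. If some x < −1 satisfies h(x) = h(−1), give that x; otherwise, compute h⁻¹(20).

-10/9

Both pieces are strictly decreasing (slopes −9 and −3), so each is injective on its own interval.
The left piece maps (−∞, −1) onto (19, ∞); the right piece maps [−1, ∞) onto (−∞, 16].
The union (19, ∞) ∪ (−∞, 16] omits the interval between 19 and 16; in particular 19 has no preimage. So h is not surjective.
Because the two images are disjoint, no x < −1 has h(x) = h(−1), so we compute h⁻¹(20): 20 lies in (19, ∞), so solve −9x + 10 = 20: x = (20 − 10)/(−9) = −10/9.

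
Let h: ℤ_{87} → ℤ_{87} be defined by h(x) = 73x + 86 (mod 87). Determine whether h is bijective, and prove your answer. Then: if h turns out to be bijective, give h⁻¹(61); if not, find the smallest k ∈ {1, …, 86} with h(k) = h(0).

8

Recall: injectivity means: for all u, v in the domain, h(u) = h(v) implies u = v.
If h(u) = h(v), then 73u ≡ 73v (mod 87). Because gcd(73, 87) = 1, we may cancel 73 to get u ≡ v (mod 87).
We now compute 73⁻¹ mod 87 explicitly. Euclid's algorithm: 87 = 1·73 + 14, 73 = 5·14 + 3, 14 = 4·3 + 2, 3 = 1·2 + 1; back-substituting gives 1 = 31·73 − 26·87, so 73⁻¹ ≡ 31 (mod 87).
For any y ∈ ℤ_{87}, x = 31(y − 86) mod 87 satisfies h(x) = 73·31(y − 86) + 86 ≡ y (since 73·31 ≡ 1 mod 87). So every y has a preimage.
Therefore h is bijective.
Since h is bijective, we find h⁻¹(61): we need 73x ≡ 61 − 86 ≡ 62 (mod 87). Using 73⁻¹ = 31: x ≡ 31·62 = 1922 = 22·87 + 8, so x = 8.
Check: h(8) = 73·8 + 86 = 670 = 7·87 + 61 ≡ 61 (mod 87).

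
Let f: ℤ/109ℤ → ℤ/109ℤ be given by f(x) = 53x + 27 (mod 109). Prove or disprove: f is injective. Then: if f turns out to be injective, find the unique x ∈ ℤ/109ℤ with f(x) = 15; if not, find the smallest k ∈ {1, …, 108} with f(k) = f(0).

Suppose f(u) = f(v) in ℤ/109ℤ. Then 53u + 27 ≡ 53v + 27 (mod 109), therefore 53(u − v) ≡ 0 (mod 109).
Since gcd(53, 109) = 1, 53 is invertible modulo 109, hence u − v ≡ 0 (mod 109), i.e. u = v.
So f is injective.
We now compute 53⁻¹ mod 109 explicitly. Euclid's algorithm: 109 = 2·53 + 3, 53 = 17·3 + 2, 3 = 1·2 + 1; back-substituting gives 1 = 72·53 − 35·109, so 53⁻¹ ≡ 72 (mod 109).
Since f is injective, we compute f⁻¹(15): solve 53x + 27 ≡ 15 (mod 109), i.e. 53x ≡ 97 (mod 109).
Multiplying by 53⁻¹ = 72 gives x ≡ 72·97 = 6984 = 64·109 + 8 ≡ 8 (mod 109).
Check: f(8) = 53·8 + 27 = 451 = 4·109 + 15 ≡ 15 (mod 109).

8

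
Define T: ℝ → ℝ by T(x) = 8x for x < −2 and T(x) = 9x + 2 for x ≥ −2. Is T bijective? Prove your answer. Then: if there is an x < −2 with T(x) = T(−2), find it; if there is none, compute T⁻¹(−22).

-11/4

Both pieces are strictly increasing (slopes 8 and 9), so each is injective on its own interval.
The left piece maps (−∞, −2) onto (−∞, −16); the right piece maps [−2, ∞) onto [−16, ∞).
Since −16 = −16, the images partition ℝ: T is injective and surjective, hence bijective.
Because the two images are disjoint, no x < −2 has T(x) = T(−2), so we compute T⁻¹(−22): −22 lies in (−∞, −16), so solve 8x = −22: x = (−22 − 0)/8 = −11/4.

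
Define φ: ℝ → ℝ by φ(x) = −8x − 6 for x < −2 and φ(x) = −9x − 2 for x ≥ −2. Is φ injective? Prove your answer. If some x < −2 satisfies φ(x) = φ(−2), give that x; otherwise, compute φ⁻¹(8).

-11/4

Both pieces are strictly decreasing (slopes −8 and −9), so each is injective on its own interval.
The left piece maps (−∞, −2) onto (10, ∞); the right piece maps [−2, ∞) onto (−∞, 16].
These images overlap. In particular φ(−2) = 16 (right piece), and solving −8x − 6 = 16 on the left piece gives x = −11/4 < −2.
So φ(−11/4) = φ(−2) with −11/4 ≠ −2, and φ is not injective. This x = −11/4 is the requested value below −2.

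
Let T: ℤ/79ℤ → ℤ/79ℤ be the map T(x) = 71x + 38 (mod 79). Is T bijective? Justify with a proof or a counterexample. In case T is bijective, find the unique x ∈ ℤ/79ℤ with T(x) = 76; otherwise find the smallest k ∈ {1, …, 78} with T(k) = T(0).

If T(x_1) = T(x_2), then 71x_1 ≡ 71x_2 (mod 79). Because gcd(71, 79) = 1, we may cancel 71 to get x_1 ≡ x_2 (mod 79).
We now compute 71⁻¹ mod 79 explicitly. Euclid's algorithm: 79 = 1·71 + 8, 71 = 8·8 + 7, 8 = 1·7 + 1; back-substituting gives 1 = 69·71 − 62·79, so 71⁻¹ ≡ 69 (mod 79).
Then y ↦ 69(y − 38) is a two-sided inverse to T, so every y ∈ ℤ/79ℤ has a preimage.
Therefore T is bijective.
Since T is bijective, we compute T⁻¹(76): solve 71x + 38 ≡ 76 (mod 79), i.e. 71x ≡ 38 (mod 79).
Multiplying by 71⁻¹ = 69 gives x ≡ 69·38 = 2622 = 33·79 + 15 ≡ 15 (mod 79).
Check: T(15) = 71·15 + 38 = 1103 = 13·79 + 76 ≡ 76 (mod 79).

15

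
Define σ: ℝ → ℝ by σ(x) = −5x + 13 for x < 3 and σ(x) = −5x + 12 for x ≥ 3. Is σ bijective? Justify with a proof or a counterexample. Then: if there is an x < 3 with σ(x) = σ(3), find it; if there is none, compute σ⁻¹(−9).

21/5

Both pieces are strictly decreasing (slopes −5 and −5), so each is injective on its own interval.
The left piece maps (−∞, 3) onto (−2, ∞); the right piece maps [3, ∞) onto (−∞, −3].
The images leave a gap (−2 has no preimage), so σ is not surjective, hence not bijective.
Because the two images are disjoint, no x < 3 has σ(x) = σ(3), so we compute σ⁻¹(−9): −9 lies in (−∞, −3], so solve −5x + 12 = −9: x = (−9 − 12)/(−5) = 21/5.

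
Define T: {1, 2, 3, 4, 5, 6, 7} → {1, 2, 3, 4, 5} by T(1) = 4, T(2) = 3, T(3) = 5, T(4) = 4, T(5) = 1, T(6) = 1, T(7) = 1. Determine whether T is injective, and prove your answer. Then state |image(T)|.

T(1) = 4 = T(4) with 1 ≠ 4, so T is not injective.
The image of T is {1, 3, 4, 5}, which has 4 elements.

4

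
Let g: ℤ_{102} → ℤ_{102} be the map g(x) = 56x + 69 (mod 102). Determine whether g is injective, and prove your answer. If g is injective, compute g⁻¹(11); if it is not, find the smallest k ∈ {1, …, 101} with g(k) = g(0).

Recall that g is injective when g(x_1) = g(x_2) forces x_1 = x_2.
We have gcd(56, 102) = 2 > 1. Taking x_1 = 0 and x_2 = 51: g(0) = 69 and g(51) = 56·51 + 69 = 2925 ≡ 69 (mod 102).
So g(0) = g(51) while 0 ≠ 51, hence g is not injective.
Since g is not injective, we find the least positive k with g(k) = g(0): this means 56k ≡ 0 (mod 102), i.e. 102 ∣ 56k. Since gcd(56, 102) = 2, dividing through by 2 this holds exactly when 51 ∣ 28k, and as gcd(28, 51) = 1, exactly when 51 ∣ k.
The smallest positive such k is 51.

51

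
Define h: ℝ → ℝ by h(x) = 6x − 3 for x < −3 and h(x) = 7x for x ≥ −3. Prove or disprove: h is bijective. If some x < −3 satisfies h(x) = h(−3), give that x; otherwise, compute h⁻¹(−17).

Both pieces are strictly increasing (slopes 6 and 7), so each is injective on its own interval.
The left piece maps (−∞, −3) onto (−∞, −21); the right piece maps [−3, ∞) onto [−21, ∞).
Since −21 = −21, the images partition ℝ: h is injective and surjective, hence bijective.
Because the two images are disjoint, no x < −3 has h(x) = h(−3), so we compute h⁻¹(−17): −17 lies in [−21, ∞), so solve 7x = −17: x = (−17 − 0)/7 = −17/7.

-17/7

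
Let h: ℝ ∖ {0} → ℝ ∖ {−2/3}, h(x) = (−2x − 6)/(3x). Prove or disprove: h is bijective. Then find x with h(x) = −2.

Suppose h(s) = h(t). Cross-multiplying: (−2s − 6)(3t) = (−2t − 6)(3s).
Expanding both sides and cancelling the symmetric terms leaves 18·(s − t) = 0. Since 18 ≠ 0, s = t. Therefore h is injective.
For any y ≠ −2/3, solving y(3x) = −2x − 6 for x gives a well-defined x ≠ 0. So h is surjective.
Thus h is bijective.
Solving h(x) = −2: cross-multiplying gives −2x − 6 = −2(3x), which rearranges to 4x = 6, so x = 3/2.

3/2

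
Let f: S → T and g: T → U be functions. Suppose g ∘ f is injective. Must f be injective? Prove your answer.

injective

Suppose f(u) = f(v). Applying g: (g ∘ f)(u) = (g ∘ f)(v). Since g ∘ f is injective, u = v. Therefore f is injective.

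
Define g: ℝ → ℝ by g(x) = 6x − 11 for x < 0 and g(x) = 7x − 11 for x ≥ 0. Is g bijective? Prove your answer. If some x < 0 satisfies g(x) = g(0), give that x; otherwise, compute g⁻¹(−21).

-5/3

Both pieces are strictly increasing (slopes 6 and 7), so each is injective on its own interval.
The left piece maps (−∞, 0) onto (−∞, −11); the right piece maps [0, ∞) onto [−11, ∞).
Since −11 = −11, the images partition ℝ: g is injective and surjective, hence bijective.
Because the two images are disjoint, no x < 0 has g(x) = g(0), so we compute g⁻¹(−21): −21 lies in (−∞, −11), so solve 6x − 11 = −21: x = (−21 + 11)/6 = −5/3.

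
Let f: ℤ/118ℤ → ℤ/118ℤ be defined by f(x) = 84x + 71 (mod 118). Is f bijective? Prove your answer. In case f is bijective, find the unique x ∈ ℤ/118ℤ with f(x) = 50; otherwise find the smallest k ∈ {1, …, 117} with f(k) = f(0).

59

By definition, f is injective if f(u) = f(v) implies u = v.
We have gcd(84, 118) = 2 > 1. Taking u = 0 and v = 59: f(0) = 71 and f(59) = 84·59 + 71 = 5027 ≡ 71 (mod 118).
So f(0) = f(59) while 0 ≠ 59, thus f is not injective, hence not bijective.
Since f is not bijective, we find the least positive k with f(k) = f(0): this means 84k ≡ 0 (mod 118), i.e. 118 ∣ 84k. Since gcd(84, 118) = 2, dividing through by 2 this holds exactly when 59 ∣ 42k, and as gcd(42, 59) = 1, exactly when 59 ∣ k.
The smallest positive such k is 59.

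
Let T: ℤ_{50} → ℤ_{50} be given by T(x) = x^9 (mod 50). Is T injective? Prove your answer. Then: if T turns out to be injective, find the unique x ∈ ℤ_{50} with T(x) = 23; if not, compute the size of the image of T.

T(0) = 0^9 = 0.
T(10): Repeated squaring mod 50: 10^1 ≡ 10, 10^2 ≡ 10² = 100 ≡ 0, 10^4 ≡ 0² = 0, 10^8 ≡ 0² = 0. Since 9 = 8 + 1, 10^9 ≡ 0·10: 0·10 = 0. So 10^9 ≡ 0 (mod 50).
So T(0) = T(10) = 0 while 0 ≠ 10, therefore T is not injective.
Since T is not injective, we determine |image(T)|. Computing x^9 mod 50 for each x (by repeated squaring, reducing mod 50 at every step), the values T(0), T(1), …, T(49) are: 0, 1, 12, 33, 44, 25, 46, 7, 28, 39, 0, 41, 2, 23, 34, 25, 36, 47, 18, 29, 0, 31, 42, 13, 24, 25, 26, 37, 8, 19, 0, 21, 32, 3, 14, 25, 16, 27, 48, 9, 0, 11, 22, 43, 4, 25, 6, 17, 38, 49.
The distinct values are {0, 1, 2, 3, 4, 6, 7, 8, 9, 11, 12, 13, 14, 16, 17, 18, 19, 21, 22, 23, 24, 25, 26, 27, 28, 29, 31, 32, 33, 34, 36, 37, 38, 39, 41, 42, 43, 44, 46, 47, 48, 49}; there are 42 of them.

42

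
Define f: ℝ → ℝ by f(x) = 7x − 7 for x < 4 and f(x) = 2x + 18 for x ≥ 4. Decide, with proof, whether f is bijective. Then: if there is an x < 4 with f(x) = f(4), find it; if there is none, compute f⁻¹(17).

24/7

Both pieces are strictly increasing (slopes 7 and 2), so each is injective on its own interval.
The left piece maps (−∞, 4) onto (−∞, 21); the right piece maps [4, ∞) onto [26, ∞).
The images leave a gap (21 has no preimage), so f is not surjective, hence not bijective.
Because the two images are disjoint, no x < 4 has f(x) = f(4), so we compute f⁻¹(17): 17 lies in (−∞, 21), so solve 7x − 7 = 17: x = (17 + 7)/7 = 24/7.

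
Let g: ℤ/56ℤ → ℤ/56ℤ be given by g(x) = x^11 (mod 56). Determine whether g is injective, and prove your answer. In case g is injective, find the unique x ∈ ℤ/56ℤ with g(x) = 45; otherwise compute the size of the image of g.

g(0) = 0^11 = 0.
g(14): Repeated squaring mod 56: 14^1 ≡ 14, 14^2 ≡ 14² = 196 ≡ 28, 14^4 ≡ 28² = 784 ≡ 0, 14^8 ≡ 0² = 0. Since 11 = 8 + 2 + 1, 14^11 ≡ 0·28·14: 0·28 = 0, then 0·14 = 0. So 14^11 ≡ 0 (mod 56).
So g(0) = g(14) = 0 while 0 ≠ 14, hence g is not injective.
Since g is not injective, we determine |image(g)|. Computing x^11 mod 56 for each x (by repeated squaring, reducing mod 56 at every step), the values g(0), g(1), …, g(55) are: 0, 1, 32, 19, 16, 45, 48, 7, 8, 25, 40, 51, 24, 13, 0, 15, 32, 33, 16, 3, 48, 21, 8, 39, 40, 9, 24, 27, 0, 29, 32, 47, 16, 17, 48, 35, 8, 53, 40, 23, 24, 41, 0, 43, 32, 5, 16, 31, 48, 49, 8, 11, 40, 37, 24, 55.
The distinct values are {0, 1, 3, 5, 7, 8, 9, 11, 13, 15, 16, 17, 19, 21, 23, 24, 25, 27, 29, 31, 32, 33, 35, 37, 39, 40, 41, 43, 45, 47, 48, 49, 51, 53, 55}; there are 35 of them.

35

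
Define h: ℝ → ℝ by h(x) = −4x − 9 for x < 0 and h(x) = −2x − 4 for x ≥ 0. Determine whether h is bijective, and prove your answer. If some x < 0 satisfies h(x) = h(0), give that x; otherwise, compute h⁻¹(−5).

-5/4

Both pieces are strictly decreasing (slopes −4 and −2), so each is injective on its own interval.
The left piece maps (−∞, 0) onto (−9, ∞); the right piece maps [0, ∞) onto (−∞, −4].
These images overlap. In particular h(0) = −4 (right piece), and solving −4x − 9 = −4 on the left piece gives x = −5/4 < 0.
So h(−5/4) = h(0) with −5/4 ≠ 0, and h is not injective, hence not bijective. This x = −5/4 is the requested value below 0.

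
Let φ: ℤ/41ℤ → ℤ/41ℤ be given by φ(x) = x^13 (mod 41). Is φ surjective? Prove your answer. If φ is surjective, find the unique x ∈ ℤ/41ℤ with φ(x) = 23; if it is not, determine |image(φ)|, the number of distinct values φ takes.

4

Since 41 is prime, the nonzero elements of ℤ/41ℤ form a cyclic group of order 40.
As gcd(13, 40) = 1, raising to the 13th power is a bijection on this group: if u^13 ≡ v^13 then (uv^{−1})^13 = 1, and the only element of order dividing gcd(13, 40) = 1 is 1, so u = v.
With φ(0) = 0 this makes φ injective on all of ℤ/41ℤ, hence bijective (finite equal-size domain and codomain). In particular φ is surjective.
Since φ is surjective, we find the preimage of 23. The inverse of x ↦ x^13 on (ℤ/41ℤ)^× is x ↦ x^37, because 13·37 = 481 = 12·40 + 1 ≡ 1 (mod 40) and x^{40} = 1 for x ≠ 0 (Fermat). So φ⁻¹(23) = 23^37 mod 41.
Repeated squaring mod 41: 23^1 ≡ 23, 23^2 ≡ 23² = 529 ≡ 37, 23^4 ≡ 37² = 1369 ≡ 16, 23^8 ≡ 16² = 256 ≡ 10, 23^16 ≡ 10² = 100 ≡ 18, 23^32 ≡ 18² = 324 ≡ 37. Since 37 = 32 + 4 + 1, 23^37 ≡ 37·16·23: 37·16 = 592 ≡ 18, then 18·23 = 414 ≡ 4. So 23^37 ≡ 4 (mod 41).
Hence φ⁻¹(23) = 4.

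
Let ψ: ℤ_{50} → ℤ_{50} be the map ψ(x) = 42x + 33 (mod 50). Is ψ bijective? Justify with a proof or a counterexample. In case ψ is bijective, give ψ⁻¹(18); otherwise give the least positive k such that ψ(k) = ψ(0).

We have gcd(42, 50) = 2 > 1. Taking x_1 = 0 and x_2 = 25: ψ(0) = 33 and ψ(25) = 42·25 + 33 = 1083 ≡ 33 (mod 50).
So ψ(0) = ψ(25) while 0 ≠ 25, therefore ψ is not injective, hence not bijective.
Since ψ is not bijective, we find the least positive k with ψ(k) = ψ(0): this means 42k ≡ 0 (mod 50), i.e. 50 ∣ 42k. Since gcd(42, 50) = 2, dividing through by 2 this holds exactly when 25 ∣ 21k, and as gcd(21, 25) = 1, exactly when 25 ∣ k.
The smallest positive such k is 25.

25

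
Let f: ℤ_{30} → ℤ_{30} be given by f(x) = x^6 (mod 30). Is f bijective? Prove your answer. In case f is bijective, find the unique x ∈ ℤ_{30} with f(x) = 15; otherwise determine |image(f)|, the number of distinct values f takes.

f(2): Repeated squaring mod 30: 2^1 ≡ 2, 2^2 ≡ 2² = 4, 2^4 ≡ 4² = 16. Since 6 = 4 + 2, 2^6 ≡ 16·4: 16·4 = 64 ≡ 4. So 2^6 ≡ 4 (mod 30).
f(8): Repeated squaring mod 30: 8^1 ≡ 8, 8^2 ≡ 8² = 64 ≡ 4, 8^4 ≡ 4² = 16. Since 6 = 4 + 2, 8^6 ≡ 16·4: 16·4 = 64 ≡ 4. So 8^6 ≡ 4 (mod 30).
So f(2) = f(8) = 4 while 2 ≠ 8, thus f is not injective, hence not bijective.
Since f is not bijective, we determine |image(f)|. Computing x^6 mod 30 for each x (by repeated squaring, reducing mod 30 at every step), the values f(0), f(1), …, f(29) are: 0, 1, 4, 9, 16, 25, 6, 19, 4, 21, 10, 1, 24, 19, 16, 15, 16, 19, 24, 1, 10, 21, 4, 19, 6, 25, 16, 9, 4, 1.
The distinct values are {0, 1, 4, 6, 9, 10, 15, 16, 19, 21, 24, 25}; there are 12 of them.

12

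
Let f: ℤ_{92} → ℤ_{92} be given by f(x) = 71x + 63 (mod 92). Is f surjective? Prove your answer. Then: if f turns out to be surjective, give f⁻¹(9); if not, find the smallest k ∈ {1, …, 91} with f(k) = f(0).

Recall: surjectivity means every element of the codomain has a preimage under f.
Since gcd(71, 92) = 1, 71 is invertible modulo 92. Euclid's algorithm: 92 = 1·71 + 21, 71 = 3·21 + 8, 21 = 2·8 + 5, 8 = 1·5 + 3, 5 = 1·3 + 2, 3 = 1·2 + 1; back-substituting gives 1 = 35·71 − 27·92, so 71⁻¹ ≡ 35 (mod 92).
Then y ↦ 35(y − 63) is a two-sided inverse to f, so every y ∈ ℤ_{92} has a preimage.
Hence f is surjective.
Since f is surjective, we find f⁻¹(9): we need 71x ≡ 9 − 63 ≡ 38 (mod 92). Using 71⁻¹ = 35: x ≡ 35·38 = 1330 = 14·92 + 42, so x = 42.
Check: f(42) = 71·42 + 63 = 3045 = 33·92 + 9 ≡ 9 (mod 92).

42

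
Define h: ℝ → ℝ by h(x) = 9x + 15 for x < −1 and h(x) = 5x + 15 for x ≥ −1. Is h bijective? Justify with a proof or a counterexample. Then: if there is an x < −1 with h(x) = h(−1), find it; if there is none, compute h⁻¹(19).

4/5

Both pieces are strictly increasing (slopes 9 and 5), so each is injective on its own interval.
The left piece maps (−∞, −1) onto (−∞, 6); the right piece maps [−1, ∞) onto [10, ∞).
The images leave a gap (6 has no preimage), so h is not surjective, hence not bijective.
Because the two images are disjoint, no x < −1 has h(x) = h(−1), so we compute h⁻¹(19): 19 lies in [10, ∞), so solve 5x + 15 = 19: x = (19 − 15)/5 = 4/5.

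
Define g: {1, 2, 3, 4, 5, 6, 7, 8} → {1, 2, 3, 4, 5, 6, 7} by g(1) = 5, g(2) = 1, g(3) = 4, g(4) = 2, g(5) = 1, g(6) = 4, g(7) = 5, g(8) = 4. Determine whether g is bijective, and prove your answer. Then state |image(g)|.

4

g(2) = 1 = g(5) with 2 ≠ 5, so g is not injective, hence not bijective.
The image of g is {1, 2, 4, 5}, which has 4 elements.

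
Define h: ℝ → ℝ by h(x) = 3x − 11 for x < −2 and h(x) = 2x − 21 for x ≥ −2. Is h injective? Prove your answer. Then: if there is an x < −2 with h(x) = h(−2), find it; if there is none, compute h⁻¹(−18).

-14/3

Both pieces are strictly increasing (slopes 3 and 2), so each is injective on its own interval.
The left piece maps (−∞, −2) onto (−∞, −17); the right piece maps [−2, ∞) onto [−25, ∞).
These images overlap. In particular h(−2) = −25 (right piece), and solving 3x − 11 = −25 on the left piece gives x = −14/3 < −2.
So h(−14/3) = h(−2) with −14/3 ≠ −2, and h is not injective. This x = −14/3 is the requested value below −2.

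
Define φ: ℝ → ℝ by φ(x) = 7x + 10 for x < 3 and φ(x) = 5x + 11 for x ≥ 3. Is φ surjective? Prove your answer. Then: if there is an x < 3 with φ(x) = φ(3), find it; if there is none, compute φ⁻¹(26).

Both pieces are strictly increasing (slopes 7 and 5), so each is injective on its own interval.
The left piece maps (−∞, 3) onto (−∞, 31); the right piece maps [3, ∞) onto [26, ∞).
The union (−∞, 31) ∪ [26, ∞) covers ℝ, so φ is surjective.
For the follow-up: the images overlap, so an x < 3 with φ(x) = φ(3) exists. φ(3) = 26; solving 7x + 10 = 26 for x < 3 gives x = (26 − 10)/7 = 16/7.

16/7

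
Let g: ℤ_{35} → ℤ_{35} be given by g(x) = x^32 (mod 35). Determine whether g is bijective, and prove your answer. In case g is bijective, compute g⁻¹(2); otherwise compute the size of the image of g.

8

g(3): Repeated squaring mod 35: 3^1 ≡ 3, 3^2 ≡ 3² = 9, 3^4 ≡ 9² = 81 ≡ 11, 3^8 ≡ 11² = 121 ≡ 16, 3^16 ≡ 16² = 256 ≡ 11, 3^32 ≡ 11² = 121 ≡ 16. So 3^32 ≡ 16 (mod 35).
g(4): Repeated squaring mod 35: 4^1 ≡ 4, 4^2 ≡ 4² = 16, 4^4 ≡ 16² = 256 ≡ 11, 4^8 ≡ 11² = 121 ≡ 16, 4^16 ≡ 16² = 256 ≡ 11, 4^32 ≡ 11² = 121 ≡ 16. So 4^32 ≡ 16 (mod 35).
So g(3) = g(4) = 16 while 3 ≠ 4, therefore g is not injective, hence not bijective.
Since g is not bijective, we determine |image(g)|. Computing x^32 mod 35 for each x (by repeated squaring, reducing mod 35 at every step), the values g(0), g(1), …, g(34) are: 0, 1, 11, 16, 16, 25, 1, 21, 1, 11, 30, 16, 11, 1, 21, 15, 11, 16, 16, 11, 15, 21, 1, 11, 16, 30, 11, 1, 21, 1, 25, 16, 16, 11, 1.
The distinct values are {0, 1, 11, 15, 16, 21, 25, 30}; there are 8 of them.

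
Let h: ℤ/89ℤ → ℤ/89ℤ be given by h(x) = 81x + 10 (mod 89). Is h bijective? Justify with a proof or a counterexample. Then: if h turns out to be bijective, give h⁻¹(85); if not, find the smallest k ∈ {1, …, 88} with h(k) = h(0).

Recall: h is injective when h(x_1) = h(x_2) forces x_1 = x_2.
Suppose h(x_1) = h(x_2) in ℤ/89ℤ. Then 81x_1 + 10 ≡ 81x_2 + 10 (mod 89), thus 81(x_1 − x_2) ≡ 0 (mod 89).
Since gcd(81, 89) = 1, 81 is invertible modulo 89, hence x_1 − x_2 ≡ 0 (mod 89), i.e. x_1 = x_2.
We now compute 81⁻¹ mod 89 explicitly. Euclid's algorithm: 89 = 1·81 + 8, 81 = 10·8 + 1; back-substituting gives 1 = 11·81 − 10·89, so 81⁻¹ ≡ 11 (mod 89).
For any y ∈ ℤ/89ℤ, x = 11(y − 10) mod 89 satisfies h(x) = 81·11(y − 10) + 10 ≡ y (since 81·11 ≡ 1 mod 89). So every y has a preimage.
Hence h is bijective.
Since h is bijective, we compute h⁻¹(85): solve 81x + 10 ≡ 85 (mod 89), i.e. 81x ≡ 75 (mod 89).
Multiplying by 81⁻¹ = 11 gives x ≡ 11·75 = 825 = 9·89 + 24 ≡ 24 (mod 89).
Check: h(24) = 81·24 + 10 = 1954 = 21·89 + 85 ≡ 85 (mod 89).

24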